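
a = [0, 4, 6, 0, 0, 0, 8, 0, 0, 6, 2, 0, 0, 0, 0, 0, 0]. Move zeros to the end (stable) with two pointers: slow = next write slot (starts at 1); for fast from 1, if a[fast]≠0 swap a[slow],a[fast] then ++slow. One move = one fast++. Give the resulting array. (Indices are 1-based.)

(s=1,f=1) a[fast]=0 → fast++
(s=1,f=2) a[fast]=4≠0 swap→a[1]=4 → slow++,fast++
(s=2,f=3) a[fast]=6≠0 swap→a[2]=6 → slow++,fast++
(s=3,f=4) a[fast]=0 → fast++
(s=3,f=5) a[fast]=0 → fast++
(s=3,f=6) a[fast]=0 → fast++
(s=3,f=7) a[fast]=8≠0 swap→a[3]=8 → slow++,fast++
(s=4,f=8) a[fast]=0 → fast++
(s=4,f=9) a[fast]=0 → fast++
(s=4,f=10) a[fast]=6≠0 swap→a[4]=6 → slow++,fast++
(s=5,f=11) a[fast]=2≠0 swap→a[5]=2 → slow++,fast++
(s=6,f=12) a[fast]=0 → fast++
(s=6,f=13) a[fast]=0 → fast++
(s=6,f=14) a[fast]=0 → fast++
(s=6,f=15) a[fast]=0 → fast++
(s=6,f=16) a[fast]=0 → fast++
(s=6,f=17) a[fast]=0 → fast++

[4, 6, 8, 6, 2, 0, 0, 0, 0, 0, 0, 0, 0, 0, 0, 0, 0]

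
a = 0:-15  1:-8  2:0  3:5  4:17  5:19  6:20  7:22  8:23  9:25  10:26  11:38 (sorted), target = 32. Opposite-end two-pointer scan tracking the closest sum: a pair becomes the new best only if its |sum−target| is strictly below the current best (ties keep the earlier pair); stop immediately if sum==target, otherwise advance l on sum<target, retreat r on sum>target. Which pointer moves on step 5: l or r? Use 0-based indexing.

l=0 r=11: -15+38=23 d=9 *, l++
l=1 r=11: -8+38=30 d=2 *, l++
l=2 r=11: 0+38=38 d=6, r--
l=2 r=10: 0+26=26 d=6, l++
l=3 r=10: 5+26=31 d=1 *, l++

l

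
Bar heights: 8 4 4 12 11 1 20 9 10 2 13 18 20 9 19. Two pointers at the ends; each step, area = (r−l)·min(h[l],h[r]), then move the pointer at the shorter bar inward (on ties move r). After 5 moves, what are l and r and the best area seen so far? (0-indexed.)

l=5, r=14, best area=132

l=0 r=14: min(8,19)*14=112 best=112 *, l++
l=1 r=14: min(4,19)*13=52 best=112, l++
l=2 r=14: min(4,19)*12=48 best=112, l++
l=3 r=14: min(12,19)*11=132 best=132 *, l++
l=4 r=14: min(11,19)*10=110 best=132, l++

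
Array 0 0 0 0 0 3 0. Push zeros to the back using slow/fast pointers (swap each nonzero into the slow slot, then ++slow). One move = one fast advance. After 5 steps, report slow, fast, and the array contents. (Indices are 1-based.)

slow=1, fast=6, a=[0, 0, 0, 0, 0, 3, 0]

slow=1 fast=1: a[fast]=0, fast++
slow=1 fast=2: a[fast]=0, fast++
slow=1 fast=3: a[fast]=0, fast++
slow=1 fast=4: a[fast]=0, fast++
slow=1 fast=5: a[fast]=0, fast++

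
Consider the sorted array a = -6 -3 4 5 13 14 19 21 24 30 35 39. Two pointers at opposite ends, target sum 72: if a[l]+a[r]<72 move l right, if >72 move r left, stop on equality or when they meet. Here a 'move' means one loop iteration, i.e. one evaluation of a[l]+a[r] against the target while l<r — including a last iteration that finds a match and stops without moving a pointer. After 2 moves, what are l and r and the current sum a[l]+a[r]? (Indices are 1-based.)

[1,12] -6+39=33 <72 → l++
[2,12] -3+39=36 <72 → l++

l=3, r=12, sum=43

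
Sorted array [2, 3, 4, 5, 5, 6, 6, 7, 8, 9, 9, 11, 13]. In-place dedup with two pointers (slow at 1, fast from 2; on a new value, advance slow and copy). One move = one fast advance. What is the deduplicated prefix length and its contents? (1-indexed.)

length 10; prefix = [2, 3, 4, 5, 6, 7, 8, 9, 11, 13]

(s=1,f=2) a[fast]=3≠a[slow]=2 write a[2]=3 → slow++,fast++
(s=2,f=3) a[fast]=4≠a[slow]=3 write a[3]=4 → slow++,fast++
(s=3,f=4) a[fast]=5≠a[slow]=4 write a[4]=5 → slow++,fast++
(s=4,f=5) a[fast]=5=a[slow] dup → fast++
(s=4,f=6) a[fast]=6≠a[slow]=5 write a[5]=6 → slow++,fast++
(s=5,f=7) a[fast]=6=a[slow] dup → fast++
(s=5,f=8) a[fast]=7≠a[slow]=6 write a[6]=7 → slow++,fast++
(s=6,f=9) a[fast]=8≠a[slow]=7 write a[7]=8 → slow++,fast++
(s=7,f=10) a[fast]=9≠a[slow]=8 write a[8]=9 → slow++,fast++
(s=8,f=11) a[fast]=9=a[slow] dup → fast++
(s=8,f=12) a[fast]=11≠a[slow]=9 write a[9]=11 → slow++,fast++
(s=9,f=13) a[fast]=13≠a[slow]=11 write a[10]=13 → slow++,fast++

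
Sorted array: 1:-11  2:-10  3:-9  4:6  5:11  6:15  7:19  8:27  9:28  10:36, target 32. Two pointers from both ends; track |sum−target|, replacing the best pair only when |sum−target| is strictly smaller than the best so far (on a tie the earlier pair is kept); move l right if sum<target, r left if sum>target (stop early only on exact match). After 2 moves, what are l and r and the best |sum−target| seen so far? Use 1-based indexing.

l=1 r=10: -11+36=25 d=7 *, l++
l=2 r=10: -10+36=26 d=6 *, l++

l=3, r=10, best |Δ|=6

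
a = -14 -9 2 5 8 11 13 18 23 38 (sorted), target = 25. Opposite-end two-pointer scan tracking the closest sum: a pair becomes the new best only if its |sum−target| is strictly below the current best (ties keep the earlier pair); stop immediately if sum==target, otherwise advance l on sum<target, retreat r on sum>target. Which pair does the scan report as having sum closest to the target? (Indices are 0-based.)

l=0 r=9: -14+38=24 d=1 *, l++
l=1 r=9: -9+38=29 d=4, r--
l=1 r=8: -9+23=14 d=11, l++
l=2 r=8: 2+23=25 d=0 *, stop

pair (2, 23) with sum 25 (|Δ|=0)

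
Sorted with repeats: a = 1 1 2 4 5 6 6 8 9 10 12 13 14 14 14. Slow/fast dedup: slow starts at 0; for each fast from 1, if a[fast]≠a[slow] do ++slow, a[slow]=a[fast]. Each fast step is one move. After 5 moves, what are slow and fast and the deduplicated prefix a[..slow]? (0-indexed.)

slow=4, fast=6, prefix=[1, 2, 4, 5, 6]

(s=0,f=1) a[fast]=1=a[slow] dup → fast++
(s=0,f=2) a[fast]=2≠a[slow]=1 write a[1]=2 → slow++,fast++
(s=1,f=3) a[fast]=4≠a[slow]=2 write a[2]=4 → slow++,fast++
(s=2,f=4) a[fast]=5≠a[slow]=4 write a[3]=5 → slow++,fast++
(s=3,f=5) a[fast]=6≠a[slow]=5 write a[4]=6 → slow++,fast++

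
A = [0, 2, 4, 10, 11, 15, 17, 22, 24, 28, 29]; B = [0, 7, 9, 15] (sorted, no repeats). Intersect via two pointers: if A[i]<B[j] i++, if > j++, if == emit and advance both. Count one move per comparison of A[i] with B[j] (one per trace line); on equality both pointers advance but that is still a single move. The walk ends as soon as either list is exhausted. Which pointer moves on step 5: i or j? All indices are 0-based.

[i=0,j=0] 0==0 emit → i++,j++
[i=1,j=1] 2<7 → i++
[i=2,j=1] 4<7 → i++
[i=3,j=1] 10>7 → j++
[i=3,j=2] 10>9 → j++

j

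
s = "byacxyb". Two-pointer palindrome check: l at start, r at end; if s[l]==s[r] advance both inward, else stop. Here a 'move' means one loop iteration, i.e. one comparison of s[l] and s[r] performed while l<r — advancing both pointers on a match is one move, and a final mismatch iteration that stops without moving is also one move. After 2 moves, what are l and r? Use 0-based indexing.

[0,6] 'b'=='b' → l++,r--
[1,5] 'y'=='y' → l++,r--

l=2, r=4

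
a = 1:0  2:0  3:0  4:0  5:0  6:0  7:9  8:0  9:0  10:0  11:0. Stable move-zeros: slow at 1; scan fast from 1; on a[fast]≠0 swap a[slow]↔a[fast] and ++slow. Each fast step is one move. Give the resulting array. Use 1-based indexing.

(s=1,f=1) a[fast]=0 → fast++
(s=1,f=2) a[fast]=0 → fast++
(s=1,f=3) a[fast]=0 → fast++
(s=1,f=4) a[fast]=0 → fast++
(s=1,f=5) a[fast]=0 → fast++
(s=1,f=6) a[fast]=0 → fast++
(s=1,f=7) a[fast]=9≠0 swap→a[1]=9 → slow++,fast++
(s=2,f=8) a[fast]=0 → fast++
(s=2,f=9) a[fast]=0 → fast++
(s=2,f=10) a[fast]=0 → fast++
(s=2,f=11) a[fast]=0 → fast++

[9, 0, 0, 0, 0, 0, 0, 0, 0, 0, 0]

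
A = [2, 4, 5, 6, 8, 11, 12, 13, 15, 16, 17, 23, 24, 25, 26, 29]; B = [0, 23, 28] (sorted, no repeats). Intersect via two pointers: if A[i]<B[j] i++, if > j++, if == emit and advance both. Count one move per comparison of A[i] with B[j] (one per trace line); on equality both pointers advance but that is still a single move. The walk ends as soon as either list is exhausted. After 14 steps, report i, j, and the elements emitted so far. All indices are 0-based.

[i=0,j=0] 2>0 → j++
[i=0,j=1] 2<23 → i++
[i=1,j=1] 4<23 → i++
[i=2,j=1] 5<23 → i++
[i=3,j=1] 6<23 → i++
[i=4,j=1] 8<23 → i++
[i=5,j=1] 11<23 → i++
[i=6,j=1] 12<23 → i++
[i=7,j=1] 13<23 → i++
[i=8,j=1] 15<23 → i++
[i=9,j=1] 16<23 → i++
[i=10,j=1] 17<23 → i++
[i=11,j=1] 23==23 emit → i++,j++
[i=12,j=2] 24<28 → i++

i=13, j=2, emitted=[23]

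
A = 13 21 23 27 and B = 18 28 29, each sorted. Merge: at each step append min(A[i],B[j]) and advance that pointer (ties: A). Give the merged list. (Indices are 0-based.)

[13, 18, 21, 23, 27, 28, 29]

i=0 j=0: A[i]=13<=B[j]=18 take 13, i++
i=1 j=0: A[i]=21>B[j]=18 take 18, j++
i=1 j=1: A[i]=21<=B[j]=28 take 21, i++
i=2 j=1: A[i]=23<=B[j]=28 take 23, i++
i=3 j=1: A[i]=27<=B[j]=28 take 27, i++
i=4 j=1: A done, take B[j]=28, j++
i=4 j=2: A done, take B[j]=29, j++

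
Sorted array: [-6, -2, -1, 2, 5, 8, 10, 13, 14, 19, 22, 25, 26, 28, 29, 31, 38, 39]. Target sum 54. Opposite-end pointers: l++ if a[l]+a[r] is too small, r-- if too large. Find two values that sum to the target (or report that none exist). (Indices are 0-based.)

l=0 r=17: -6+39=33 <54, l++
l=1 r=17: -2+39=37 <54, l++
l=2 r=17: -1+39=38 <54, l++
l=3 r=17: 2+39=41 <54, l++
l=4 r=17: 5+39=44 <54, l++
l=5 r=17: 8+39=47 <54, l++
l=6 r=17: 10+39=49 <54, l++
l=7 r=17: 13+39=52 <54, l++
l=8 r=17: 14+39=53 <54, l++
l=9 r=17: 19+39=58 >54, r--
l=9 r=16: 19+38=57 >54, r--
l=9 r=15: 19+31=50 <54, l++
l=10 r=15: 22+31=53 <54, l++
l=11 r=15: 25+31=56 >54, r--
l=11 r=14: 25+29=54, found

(25, 29)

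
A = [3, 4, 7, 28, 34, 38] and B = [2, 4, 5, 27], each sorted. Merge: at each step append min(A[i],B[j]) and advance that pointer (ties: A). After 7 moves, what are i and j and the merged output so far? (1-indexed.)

[i=1,j=1] A[i]=3>B[j]=2 take 2 → j++
[i=1,j=2] A[i]=3<=B[j]=4 take 3 → i++
[i=2,j=2] A[i]=4<=B[j]=4 take 4 → i++
[i=3,j=2] A[i]=7>B[j]=4 take 4 → j++
[i=3,j=3] A[i]=7>B[j]=5 take 5 → j++
[i=3,j=4] A[i]=7<=B[j]=27 take 7 → i++
[i=4,j=4] A[i]=28>B[j]=27 take 27 → j++

i=4, j=5, merged so far=[2, 3, 4, 4, 5, 7, 27]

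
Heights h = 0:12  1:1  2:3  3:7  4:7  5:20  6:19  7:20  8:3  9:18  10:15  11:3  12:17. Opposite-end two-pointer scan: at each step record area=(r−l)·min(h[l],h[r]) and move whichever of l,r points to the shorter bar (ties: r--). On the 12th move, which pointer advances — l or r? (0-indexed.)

[0,12] min(12,17)*12=144 best=144 * → l++
[1,12] min(1,17)*11=11 best=144 → l++
[2,12] min(3,17)*10=30 best=144 → l++
[3,12] min(7,17)*9=63 best=144 → l++
[4,12] min(7,17)*8=56 best=144 → l++
[5,12] min(20,17)*7=119 best=144 → r--
[5,11] min(20,3)*6=18 best=144 → r--
[5,10] min(20,15)*5=75 best=144 → r--
[5,9] min(20,18)*4=72 best=144 → r--
[5,8] min(20,3)*3=9 best=144 → r--
[5,7] min(20,20)*2=40 best=144 → r--
[5,6] min(20,19)*1=19 best=144 → r--

r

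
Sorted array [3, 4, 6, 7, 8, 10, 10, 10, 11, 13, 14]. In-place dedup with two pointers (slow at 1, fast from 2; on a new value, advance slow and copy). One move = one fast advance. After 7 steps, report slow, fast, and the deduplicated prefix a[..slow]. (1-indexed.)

slow=6, fast=9, prefix=[3, 4, 6, 7, 8, 10]

slow=1 fast=2: a[fast]=4≠a[slow]=3 write a[2]=4, slow++,fast++
slow=2 fast=3: a[fast]=6≠a[slow]=4 write a[3]=6, slow++,fast++
slow=3 fast=4: a[fast]=7≠a[slow]=6 write a[4]=7, slow++,fast++
slow=4 fast=5: a[fast]=8≠a[slow]=7 write a[5]=8, slow++,fast++
slow=5 fast=6: a[fast]=10≠a[slow]=8 write a[6]=10, slow++,fast++
slow=6 fast=7: a[fast]=10=a[slow] dup, fast++
slow=6 fast=8: a[fast]=10=a[slow] dup, fast++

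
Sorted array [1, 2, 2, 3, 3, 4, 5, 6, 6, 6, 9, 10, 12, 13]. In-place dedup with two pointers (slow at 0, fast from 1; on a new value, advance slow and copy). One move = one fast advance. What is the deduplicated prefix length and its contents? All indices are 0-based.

length 10; prefix = [1, 2, 3, 4, 5, 6, 9, 10, 12, 13]

slow=0 fast=1: a[fast]=2≠a[slow]=1 write a[1]=2, slow++,fast++
slow=1 fast=2: a[fast]=2=a[slow] dup, fast++
slow=1 fast=3: a[fast]=3≠a[slow]=2 write a[2]=3, slow++,fast++
slow=2 fast=4: a[fast]=3=a[slow] dup, fast++
slow=2 fast=5: a[fast]=4≠a[slow]=3 write a[3]=4, slow++,fast++
slow=3 fast=6: a[fast]=5≠a[slow]=4 write a[4]=5, slow++,fast++
slow=4 fast=7: a[fast]=6≠a[slow]=5 write a[5]=6, slow++,fast++
slow=5 fast=8: a[fast]=6=a[slow] dup, fast++
slow=5 fast=9: a[fast]=6=a[slow] dup, fast++
slow=5 fast=10: a[fast]=9≠a[slow]=6 write a[6]=9, slow++,fast++
slow=6 fast=11: a[fast]=10≠a[slow]=9 write a[7]=10, slow++,fast++
slow=7 fast=12: a[fast]=12≠a[slow]=10 write a[8]=12, slow++,fast++
slow=8 fast=13: a[fast]=13≠a[slow]=12 write a[9]=13, slow++,fast++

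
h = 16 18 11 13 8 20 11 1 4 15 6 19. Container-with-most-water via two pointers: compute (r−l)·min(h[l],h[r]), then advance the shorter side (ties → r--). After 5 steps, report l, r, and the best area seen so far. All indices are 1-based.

l=6, r=12, best area=180

l=1 r=12: min(16,19)*11=176 best=176 *, l++
l=2 r=12: min(18,19)*10=180 best=180 *, l++
l=3 r=12: min(11,19)*9=99 best=180, l++
l=4 r=12: min(13,19)*8=104 best=180, l++
l=5 r=12: min(8,19)*7=56 best=180, l++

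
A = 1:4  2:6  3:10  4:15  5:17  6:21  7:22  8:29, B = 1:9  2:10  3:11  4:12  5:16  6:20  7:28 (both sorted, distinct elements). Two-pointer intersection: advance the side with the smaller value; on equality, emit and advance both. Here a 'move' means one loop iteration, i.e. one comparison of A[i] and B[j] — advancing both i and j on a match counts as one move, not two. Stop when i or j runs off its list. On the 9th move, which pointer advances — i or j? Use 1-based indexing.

i

i=1 j=1: 4<9, i++
i=2 j=1: 6<9, i++
i=3 j=1: 10>9, j++
i=3 j=2: 10==10 emit, i++,j++
i=4 j=3: 15>11, j++
i=4 j=4: 15>12, j++
i=4 j=5: 15<16, i++
i=5 j=5: 17>16, j++
i=5 j=6: 17<20, i++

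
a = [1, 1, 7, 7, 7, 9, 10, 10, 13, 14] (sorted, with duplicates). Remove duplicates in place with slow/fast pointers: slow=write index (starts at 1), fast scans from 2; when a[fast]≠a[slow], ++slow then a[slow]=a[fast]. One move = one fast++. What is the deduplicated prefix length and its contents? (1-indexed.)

slow=1 fast=2: a[fast]=1=a[slow] dup, fast++
slow=1 fast=3: a[fast]=7≠a[slow]=1 write a[2]=7, slow++,fast++
slow=2 fast=4: a[fast]=7=a[slow] dup, fast++
slow=2 fast=5: a[fast]=7=a[slow] dup, fast++
slow=2 fast=6: a[fast]=9≠a[slow]=7 write a[3]=9, slow++,fast++
slow=3 fast=7: a[fast]=10≠a[slow]=9 write a[4]=10, slow++,fast++
slow=4 fast=8: a[fast]=10=a[slow] dup, fast++
slow=4 fast=9: a[fast]=13≠a[slow]=10 write a[5]=13, slow++,fast++
slow=5 fast=10: a[fast]=14≠a[slow]=13 write a[6]=14, slow++,fast++

length 6; prefix = [1, 7, 9, 10, 13, 14]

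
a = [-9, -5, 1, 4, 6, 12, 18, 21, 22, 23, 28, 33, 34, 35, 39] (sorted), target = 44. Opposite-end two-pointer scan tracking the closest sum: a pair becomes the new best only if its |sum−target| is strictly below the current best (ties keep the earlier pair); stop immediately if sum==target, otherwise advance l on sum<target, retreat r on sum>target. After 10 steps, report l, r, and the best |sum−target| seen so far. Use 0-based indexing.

l=6, r=10, best |Δ|=1

l=0 r=14: -9+39=30 d=14 *, l++
l=1 r=14: -5+39=34 d=10 *, l++
l=2 r=14: 1+39=40 d=4 *, l++
l=3 r=14: 4+39=43 d=1 *, l++
l=4 r=14: 6+39=45 d=1, r--
l=4 r=13: 6+35=41 d=3, l++
l=5 r=13: 12+35=47 d=3, r--
l=5 r=12: 12+34=46 d=2, r--
l=5 r=11: 12+33=45 d=1, r--
l=5 r=10: 12+28=40 d=4, l++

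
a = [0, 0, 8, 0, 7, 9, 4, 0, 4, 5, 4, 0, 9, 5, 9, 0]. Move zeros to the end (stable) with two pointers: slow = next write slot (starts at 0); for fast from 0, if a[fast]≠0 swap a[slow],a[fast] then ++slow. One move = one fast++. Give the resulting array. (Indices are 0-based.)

[8, 7, 9, 4, 4, 5, 4, 9, 5, 9, 0, 0, 0, 0, 0, 0]

slow=0 fast=0: a[fast]=0, fast++
slow=0 fast=1: a[fast]=0, fast++
slow=0 fast=2: a[fast]=8≠0 swap→a[0]=8, slow++,fast++
slow=1 fast=3: a[fast]=0, fast++
slow=1 fast=4: a[fast]=7≠0 swap→a[1]=7, slow++,fast++
slow=2 fast=5: a[fast]=9≠0 swap→a[2]=9, slow++,fast++
slow=3 fast=6: a[fast]=4≠0 swap→a[3]=4, slow++,fast++
slow=4 fast=7: a[fast]=0, fast++
slow=4 fast=8: a[fast]=4≠0 swap→a[4]=4, slow++,fast++
slow=5 fast=9: a[fast]=5≠0 swap→a[5]=5, slow++,fast++
slow=6 fast=10: a[fast]=4≠0 swap→a[6]=4, slow++,fast++
slow=7 fast=11: a[fast]=0, fast++
slow=7 fast=12: a[fast]=9≠0 swap→a[7]=9, slow++,fast++
slow=8 fast=13: a[fast]=5≠0 swap→a[8]=5, slow++,fast++
slow=9 fast=14: a[fast]=9≠0 swap→a[9]=9, slow++,fast++
slow=10 fast=15: a[fast]=0, fast++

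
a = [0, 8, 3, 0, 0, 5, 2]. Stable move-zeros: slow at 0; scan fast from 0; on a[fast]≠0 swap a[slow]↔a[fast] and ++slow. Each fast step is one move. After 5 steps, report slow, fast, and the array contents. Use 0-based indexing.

slow=0 fast=0: a[fast]=0, fast++
slow=0 fast=1: a[fast]=8≠0 swap→a[0]=8, slow++,fast++
slow=1 fast=2: a[fast]=3≠0 swap→a[1]=3, slow++,fast++
slow=2 fast=3: a[fast]=0, fast++
slow=2 fast=4: a[fast]=0, fast++

slow=2, fast=5, a=[8, 3, 0, 0, 0, 5, 2]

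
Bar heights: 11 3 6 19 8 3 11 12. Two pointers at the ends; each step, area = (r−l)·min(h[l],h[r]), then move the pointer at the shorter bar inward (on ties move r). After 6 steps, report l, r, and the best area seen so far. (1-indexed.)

l=4, r=5, best area=77

l=1 r=8: min(11,12)*7=77 best=77 *, l++
l=2 r=8: min(3,12)*6=18 best=77, l++
l=3 r=8: min(6,12)*5=30 best=77, l++
l=4 r=8: min(19,12)*4=48 best=77, r--
l=4 r=7: min(19,11)*3=33 best=77, r--
l=4 r=6: min(19,3)*2=6 best=77, r--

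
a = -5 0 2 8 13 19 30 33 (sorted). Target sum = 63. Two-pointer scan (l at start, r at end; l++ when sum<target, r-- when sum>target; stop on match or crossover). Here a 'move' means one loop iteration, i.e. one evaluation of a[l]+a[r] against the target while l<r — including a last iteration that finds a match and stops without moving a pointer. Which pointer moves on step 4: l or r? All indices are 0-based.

l

l=0 r=7: -5+33=28 <63, l++
l=1 r=7: 0+33=33 <63, l++
l=2 r=7: 2+33=35 <63, l++
l=3 r=7: 8+33=41 <63, l++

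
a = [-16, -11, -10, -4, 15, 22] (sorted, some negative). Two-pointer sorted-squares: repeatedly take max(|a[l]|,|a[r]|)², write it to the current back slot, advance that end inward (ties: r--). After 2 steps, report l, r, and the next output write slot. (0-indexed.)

l=0 r=5: |-16|<=|22| out[5]=484, r--
l=0 r=4: |-16|>|15| out[4]=256, l++

l=1, r=4, next write slot=3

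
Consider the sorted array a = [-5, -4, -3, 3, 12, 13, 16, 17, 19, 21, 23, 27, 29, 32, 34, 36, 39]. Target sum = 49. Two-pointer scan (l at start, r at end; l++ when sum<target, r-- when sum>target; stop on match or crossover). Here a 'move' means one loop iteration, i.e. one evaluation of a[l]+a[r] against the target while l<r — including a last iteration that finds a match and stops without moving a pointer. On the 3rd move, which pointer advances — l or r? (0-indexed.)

l

l=0 r=16: -5+39=34 <49, l++
l=1 r=16: -4+39=35 <49, l++
l=2 r=16: -3+39=36 <49, l++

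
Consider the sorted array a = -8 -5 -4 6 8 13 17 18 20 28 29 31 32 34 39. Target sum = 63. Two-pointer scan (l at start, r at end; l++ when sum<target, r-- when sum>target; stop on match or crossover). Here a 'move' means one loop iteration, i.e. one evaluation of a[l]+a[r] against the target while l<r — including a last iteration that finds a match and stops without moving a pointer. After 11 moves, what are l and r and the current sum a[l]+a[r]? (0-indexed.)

l=10, r=13, sum=63

[0,14] -8+39=31 <63 → l++
[1,14] -5+39=34 <63 → l++
[2,14] -4+39=35 <63 → l++
[3,14] 6+39=45 <63 → l++
[4,14] 8+39=47 <63 → l++
[5,14] 13+39=52 <63 → l++
[6,14] 17+39=56 <63 → l++
[7,14] 18+39=57 <63 → l++
[8,14] 20+39=59 <63 → l++
[9,14] 28+39=67 >63 → r--
[9,13] 28+34=62 <63 → l++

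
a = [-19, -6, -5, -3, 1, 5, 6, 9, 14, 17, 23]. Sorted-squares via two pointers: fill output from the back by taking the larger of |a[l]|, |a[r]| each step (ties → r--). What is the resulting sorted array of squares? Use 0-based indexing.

[1, 9, 25, 25, 36, 36, 81, 196, 289, 361, 529]

l=0 r=10: |-19|<=|23| out[10]=529, r--
l=0 r=9: |-19|>|17| out[9]=361, l++
l=1 r=9: |-6|<=|17| out[8]=289, r--
l=1 r=8: |-6|<=|14| out[7]=196, r--
l=1 r=7: |-6|<=|9| out[6]=81, r--
l=1 r=6: |-6|<=|6| out[5]=36, r--
l=1 r=5: |-6|>|5| out[4]=36, l++
l=2 r=5: |-5|<=|5| out[3]=25, r--
l=2 r=4: |-5|>|1| out[2]=25, l++
l=3 r=4: |-3|>|1| out[1]=9, l++
l=4 r=4: |1|<=|1| out[0]=1, r--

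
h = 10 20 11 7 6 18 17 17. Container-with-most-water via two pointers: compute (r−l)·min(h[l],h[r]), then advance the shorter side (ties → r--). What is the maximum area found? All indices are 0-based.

[0,7] min(10,17)*7=70 best=70 * → l++
[1,7] min(20,17)*6=102 best=102 * → r--
[1,6] min(20,17)*5=85 best=102 → r--
[1,5] min(20,18)*4=72 best=102 → r--
[1,4] min(20,6)*3=18 best=102 → r--
[1,3] min(20,7)*2=14 best=102 → r--
[1,2] min(20,11)*1=11 best=102 → r--

max area = 102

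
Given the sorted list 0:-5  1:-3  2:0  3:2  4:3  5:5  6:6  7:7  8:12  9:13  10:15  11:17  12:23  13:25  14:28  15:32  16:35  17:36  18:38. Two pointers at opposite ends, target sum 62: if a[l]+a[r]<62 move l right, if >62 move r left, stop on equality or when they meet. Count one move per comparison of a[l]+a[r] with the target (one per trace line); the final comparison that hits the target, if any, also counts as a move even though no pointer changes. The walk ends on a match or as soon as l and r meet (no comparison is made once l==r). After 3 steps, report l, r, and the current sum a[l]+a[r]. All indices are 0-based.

l=3, r=18, sum=40

[0,18] -5+38=33 <62 → l++
[1,18] -3+38=35 <62 → l++
[2,18] 0+38=38 <62 → l++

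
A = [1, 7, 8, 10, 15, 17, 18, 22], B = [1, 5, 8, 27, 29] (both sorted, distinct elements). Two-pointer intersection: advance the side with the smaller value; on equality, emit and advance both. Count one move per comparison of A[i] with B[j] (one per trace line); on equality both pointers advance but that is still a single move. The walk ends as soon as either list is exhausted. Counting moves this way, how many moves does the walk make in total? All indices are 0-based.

9 moves

[i=0,j=0] 1==1 emit → i++,j++
[i=1,j=1] 7>5 → j++
[i=1,j=2] 7<8 → i++
[i=2,j=2] 8==8 emit → i++,j++
[i=3,j=3] 10<27 → i++
[i=4,j=3] 15<27 → i++
[i=5,j=3] 17<27 → i++
[i=6,j=3] 18<27 → i++
[i=7,j=3] 22<27 → i++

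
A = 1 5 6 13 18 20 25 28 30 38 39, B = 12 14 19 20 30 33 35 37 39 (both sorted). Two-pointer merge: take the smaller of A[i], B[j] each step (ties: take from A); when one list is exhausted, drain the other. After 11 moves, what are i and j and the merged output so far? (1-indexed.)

[i=1,j=1] A[i]=1<=B[j]=12 take 1 → i++
[i=2,j=1] A[i]=5<=B[j]=12 take 5 → i++
[i=3,j=1] A[i]=6<=B[j]=12 take 6 → i++
[i=4,j=1] A[i]=13>B[j]=12 take 12 → j++
[i=4,j=2] A[i]=13<=B[j]=14 take 13 → i++
[i=5,j=2] A[i]=18>B[j]=14 take 14 → j++
[i=5,j=3] A[i]=18<=B[j]=19 take 18 → i++
[i=6,j=3] A[i]=20>B[j]=19 take 19 → j++
[i=6,j=4] A[i]=20<=B[j]=20 take 20 → i++
[i=7,j=4] A[i]=25>B[j]=20 take 20 → j++
[i=7,j=5] A[i]=25<=B[j]=30 take 25 → i++

i=8, j=5, merged so far=[1, 5, 6, 12, 13, 14, 18, 19, 20, 20, 25]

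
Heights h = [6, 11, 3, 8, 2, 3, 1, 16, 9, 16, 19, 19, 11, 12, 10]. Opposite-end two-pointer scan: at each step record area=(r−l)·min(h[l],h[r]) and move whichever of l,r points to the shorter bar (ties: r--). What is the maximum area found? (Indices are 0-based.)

max area = 132

l=0 r=14: min(6,10)*14=84 best=84 *, l++
l=1 r=14: min(11,10)*13=130 best=130 *, r--
l=1 r=13: min(11,12)*12=132 best=132 *, l++
l=2 r=13: min(3,12)*11=33 best=132, l++
l=3 r=13: min(8,12)*10=80 best=132, l++
l=4 r=13: min(2,12)*9=18 best=132, l++
l=5 r=13: min(3,12)*8=24 best=132, l++
l=6 r=13: min(1,12)*7=7 best=132, l++
l=7 r=13: min(16,12)*6=72 best=132, r--
l=7 r=12: min(16,11)*5=55 best=132, r--
l=7 r=11: min(16,19)*4=64 best=132, l++
l=8 r=11: min(9,19)*3=27 best=132, l++
l=9 r=11: min(16,19)*2=32 best=132, l++
l=10 r=11: min(19,19)*1=19 best=132, r--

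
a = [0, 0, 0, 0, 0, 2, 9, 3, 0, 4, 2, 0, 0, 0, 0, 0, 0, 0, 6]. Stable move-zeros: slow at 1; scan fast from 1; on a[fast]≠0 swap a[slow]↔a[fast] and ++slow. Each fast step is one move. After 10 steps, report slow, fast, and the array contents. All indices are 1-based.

slow=5, fast=11, a=[2, 9, 3, 4, 0, 0, 0, 0, 0, 0, 2, 0, 0, 0, 0, 0, 0, 0, 6]

(s=1,f=1) a[fast]=0 → fast++
(s=1,f=2) a[fast]=0 → fast++
(s=1,f=3) a[fast]=0 → fast++
(s=1,f=4) a[fast]=0 → fast++
(s=1,f=5) a[fast]=0 → fast++
(s=1,f=6) a[fast]=2≠0 swap→a[1]=2 → slow++,fast++
(s=2,f=7) a[fast]=9≠0 swap→a[2]=9 → slow++,fast++
(s=3,f=8) a[fast]=3≠0 swap→a[3]=3 → slow++,fast++
(s=4,f=9) a[fast]=0 → fast++
(s=4,f=10) a[fast]=4≠0 swap→a[4]=4 → slow++,fast++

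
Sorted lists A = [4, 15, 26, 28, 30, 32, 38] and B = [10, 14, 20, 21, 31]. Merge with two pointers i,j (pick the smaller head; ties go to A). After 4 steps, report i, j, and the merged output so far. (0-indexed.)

[i=0,j=0] A[i]=4<=B[j]=10 take 4 → i++
[i=1,j=0] A[i]=15>B[j]=10 take 10 → j++
[i=1,j=1] A[i]=15>B[j]=14 take 14 → j++
[i=1,j=2] A[i]=15<=B[j]=20 take 15 → i++

i=2, j=2, merged so far=[4, 10, 14, 15]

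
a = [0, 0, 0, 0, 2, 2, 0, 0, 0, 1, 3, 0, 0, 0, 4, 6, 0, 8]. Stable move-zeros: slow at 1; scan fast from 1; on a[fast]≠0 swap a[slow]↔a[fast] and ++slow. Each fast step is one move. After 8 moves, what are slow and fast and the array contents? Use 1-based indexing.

slow=3, fast=9, a=[2, 2, 0, 0, 0, 0, 0, 0, 0, 1, 3, 0, 0, 0, 4, 6, 0, 8]

(s=1,f=1) a[fast]=0 → fast++
(s=1,f=2) a[fast]=0 → fast++
(s=1,f=3) a[fast]=0 → fast++
(s=1,f=4) a[fast]=0 → fast++
(s=1,f=5) a[fast]=2≠0 swap→a[1]=2 → slow++,fast++
(s=2,f=6) a[fast]=2≠0 swap→a[2]=2 → slow++,fast++
(s=3,f=7) a[fast]=0 → fast++
(s=3,f=8) a[fast]=0 → fast++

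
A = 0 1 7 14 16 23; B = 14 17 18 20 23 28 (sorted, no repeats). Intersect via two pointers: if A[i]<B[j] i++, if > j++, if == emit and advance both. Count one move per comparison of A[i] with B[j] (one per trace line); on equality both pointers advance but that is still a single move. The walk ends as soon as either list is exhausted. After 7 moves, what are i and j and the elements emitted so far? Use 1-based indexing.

i=1 j=1: 0<14, i++
i=2 j=1: 1<14, i++
i=3 j=1: 7<14, i++
i=4 j=1: 14==14 emit, i++,j++
i=5 j=2: 16<17, i++
i=6 j=2: 23>17, j++
i=6 j=3: 23>18, j++

i=6, j=4, emitted=[14]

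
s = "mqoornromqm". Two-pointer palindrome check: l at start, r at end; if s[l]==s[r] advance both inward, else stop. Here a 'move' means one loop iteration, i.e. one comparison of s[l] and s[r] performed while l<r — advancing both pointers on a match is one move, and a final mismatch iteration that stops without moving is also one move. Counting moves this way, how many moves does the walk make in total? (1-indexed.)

3 moves

l=1 r=11: 'm'=='m', l++,r--
l=2 r=10: 'q'=='q', l++,r--
l=3 r=9: 'o'!='m', stop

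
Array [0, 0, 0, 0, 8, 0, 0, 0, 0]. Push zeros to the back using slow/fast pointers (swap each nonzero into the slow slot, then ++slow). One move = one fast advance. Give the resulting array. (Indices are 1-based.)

(s=1,f=1) a[fast]=0 → fast++
(s=1,f=2) a[fast]=0 → fast++
(s=1,f=3) a[fast]=0 → fast++
(s=1,f=4) a[fast]=0 → fast++
(s=1,f=5) a[fast]=8≠0 swap→a[1]=8 → slow++,fast++
(s=2,f=6) a[fast]=0 → fast++
(s=2,f=7) a[fast]=0 → fast++
(s=2,f=8) a[fast]=0 → fast++
(s=2,f=9) a[fast]=0 → fast++

[8, 0, 0, 0, 0, 0, 0, 0, 0]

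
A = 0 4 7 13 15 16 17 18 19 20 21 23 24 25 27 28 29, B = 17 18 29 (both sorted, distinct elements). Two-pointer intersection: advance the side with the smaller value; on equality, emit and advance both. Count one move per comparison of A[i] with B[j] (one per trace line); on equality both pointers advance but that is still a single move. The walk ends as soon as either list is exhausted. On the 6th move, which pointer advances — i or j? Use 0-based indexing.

i

i=0 j=0: 0<17, i++
i=1 j=0: 4<17, i++
i=2 j=0: 7<17, i++
i=3 j=0: 13<17, i++
i=4 j=0: 15<17, i++
i=5 j=0: 16<17, i++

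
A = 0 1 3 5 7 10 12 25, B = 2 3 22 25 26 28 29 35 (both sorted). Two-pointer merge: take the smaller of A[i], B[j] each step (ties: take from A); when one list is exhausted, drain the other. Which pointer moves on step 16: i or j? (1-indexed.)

j

[i=1,j=1] A[i]=0<=B[j]=2 take 0 → i++
[i=2,j=1] A[i]=1<=B[j]=2 take 1 → i++
[i=3,j=1] A[i]=3>B[j]=2 take 2 → j++
[i=3,j=2] A[i]=3<=B[j]=3 take 3 → i++
[i=4,j=2] A[i]=5>B[j]=3 take 3 → j++
[i=4,j=3] A[i]=5<=B[j]=22 take 5 → i++
[i=5,j=3] A[i]=7<=B[j]=22 take 7 → i++
[i=6,j=3] A[i]=10<=B[j]=22 take 10 → i++
[i=7,j=3] A[i]=12<=B[j]=22 take 12 → i++
[i=8,j=3] A[i]=25>B[j]=22 take 22 → j++
[i=8,j=4] A[i]=25<=B[j]=25 take 25 → i++
[i=9,j=4] A done, take B[j]=25 → j++
[i=9,j=5] A done, take B[j]=26 → j++
[i=9,j=6] A done, take B[j]=28 → j++
[i=9,j=7] A done, take B[j]=29 → j++
[i=9,j=8] A done, take B[j]=35 → j++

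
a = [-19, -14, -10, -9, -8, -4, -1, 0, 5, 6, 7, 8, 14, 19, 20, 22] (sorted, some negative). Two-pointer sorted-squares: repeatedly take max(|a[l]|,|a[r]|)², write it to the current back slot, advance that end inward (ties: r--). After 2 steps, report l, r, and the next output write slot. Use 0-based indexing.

[0,15] |-19|<=|22| out[15]=484 → r--
[0,14] |-19|<=|20| out[14]=400 → r--

l=0, r=13, next write slot=13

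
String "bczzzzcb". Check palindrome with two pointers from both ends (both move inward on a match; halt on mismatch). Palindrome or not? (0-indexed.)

l=0 r=7: 'b'=='b', l++,r--
l=1 r=6: 'c'=='c', l++,r--
l=2 r=5: 'z'=='z', l++,r--
l=3 r=4: 'z'=='z', l++,r--

palindrome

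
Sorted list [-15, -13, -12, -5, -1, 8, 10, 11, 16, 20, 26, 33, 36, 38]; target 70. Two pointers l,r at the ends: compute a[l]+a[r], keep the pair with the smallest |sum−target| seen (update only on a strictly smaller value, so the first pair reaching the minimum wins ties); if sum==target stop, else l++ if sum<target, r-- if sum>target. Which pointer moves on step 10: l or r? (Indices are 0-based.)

l

l=0 r=13: -15+38=23 d=47 *, l++
l=1 r=13: -13+38=25 d=45 *, l++
l=2 r=13: -12+38=26 d=44 *, l++
l=3 r=13: -5+38=33 d=37 *, l++
l=4 r=13: -1+38=37 d=33 *, l++
l=5 r=13: 8+38=46 d=24 *, l++
l=6 r=13: 10+38=48 d=22 *, l++
l=7 r=13: 11+38=49 d=21 *, l++
l=8 r=13: 16+38=54 d=16 *, l++
l=9 r=13: 20+38=58 d=12 *, l++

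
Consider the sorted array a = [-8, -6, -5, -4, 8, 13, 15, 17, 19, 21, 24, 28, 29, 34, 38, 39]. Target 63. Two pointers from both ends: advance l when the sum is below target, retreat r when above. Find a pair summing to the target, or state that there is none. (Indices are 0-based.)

[0,15] -8+39=31 <63 → l++
[1,15] -6+39=33 <63 → l++
[2,15] -5+39=34 <63 → l++
[3,15] -4+39=35 <63 → l++
[4,15] 8+39=47 <63 → l++
[5,15] 13+39=52 <63 → l++
[6,15] 15+39=54 <63 → l++
[7,15] 17+39=56 <63 → l++
[8,15] 19+39=58 <63 → l++
[9,15] 21+39=60 <63 → l++
[10,15] 24+39=63 → found

(24, 39)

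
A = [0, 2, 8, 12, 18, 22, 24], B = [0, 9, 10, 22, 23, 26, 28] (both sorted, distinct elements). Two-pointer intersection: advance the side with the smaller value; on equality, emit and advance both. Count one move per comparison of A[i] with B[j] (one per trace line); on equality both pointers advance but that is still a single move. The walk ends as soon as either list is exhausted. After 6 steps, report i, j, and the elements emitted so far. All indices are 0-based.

i=4, j=3, emitted=[0]

i=0 j=0: 0==0 emit, i++,j++
i=1 j=1: 2<9, i++
i=2 j=1: 8<9, i++
i=3 j=1: 12>9, j++
i=3 j=2: 12>10, j++
i=3 j=3: 12<22, i++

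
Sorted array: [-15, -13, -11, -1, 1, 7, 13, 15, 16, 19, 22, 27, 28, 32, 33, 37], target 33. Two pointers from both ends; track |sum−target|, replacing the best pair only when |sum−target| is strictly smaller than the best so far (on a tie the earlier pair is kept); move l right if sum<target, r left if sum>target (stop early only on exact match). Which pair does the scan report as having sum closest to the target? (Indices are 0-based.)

pair (1, 32) with sum 33 (|Δ|=0)

l=0 r=15: -15+37=22 d=11 *, l++
l=1 r=15: -13+37=24 d=9 *, l++
l=2 r=15: -11+37=26 d=7 *, l++
l=3 r=15: -1+37=36 d=3 *, r--
l=3 r=14: -1+33=32 d=1 *, l++
l=4 r=14: 1+33=34 d=1, r--
l=4 r=13: 1+32=33 d=0 *, stop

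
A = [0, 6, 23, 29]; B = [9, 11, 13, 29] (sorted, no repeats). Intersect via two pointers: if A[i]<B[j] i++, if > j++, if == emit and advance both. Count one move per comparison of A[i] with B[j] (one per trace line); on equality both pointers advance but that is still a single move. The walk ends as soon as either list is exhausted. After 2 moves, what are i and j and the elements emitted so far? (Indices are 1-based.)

i=3, j=1, emitted=[]

[i=1,j=1] 0<9 → i++
[i=2,j=1] 6<9 → i++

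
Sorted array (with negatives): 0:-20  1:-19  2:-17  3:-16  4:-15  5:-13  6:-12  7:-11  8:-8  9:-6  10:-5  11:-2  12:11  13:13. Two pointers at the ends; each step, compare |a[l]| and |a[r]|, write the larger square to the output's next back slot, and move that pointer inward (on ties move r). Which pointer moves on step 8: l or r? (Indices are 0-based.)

l=0 r=13: |-20|>|13| out[13]=400, l++
l=1 r=13: |-19|>|13| out[12]=361, l++
l=2 r=13: |-17|>|13| out[11]=289, l++
l=3 r=13: |-16|>|13| out[10]=256, l++
l=4 r=13: |-15|>|13| out[9]=225, l++
l=5 r=13: |-13|<=|13| out[8]=169, r--
l=5 r=12: |-13|>|11| out[7]=169, l++
l=6 r=12: |-12|>|11| out[6]=144, l++

l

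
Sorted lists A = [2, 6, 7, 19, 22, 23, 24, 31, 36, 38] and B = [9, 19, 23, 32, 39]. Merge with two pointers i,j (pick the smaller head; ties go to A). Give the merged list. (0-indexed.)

[2, 6, 7, 9, 19, 19, 22, 23, 23, 24, 31, 32, 36, 38, 39]

[i=0,j=0] A[i]=2<=B[j]=9 take 2 → i++
[i=1,j=0] A[i]=6<=B[j]=9 take 6 → i++
[i=2,j=0] A[i]=7<=B[j]=9 take 7 → i++
[i=3,j=0] A[i]=19>B[j]=9 take 9 → j++
[i=3,j=1] A[i]=19<=B[j]=19 take 19 → i++
[i=4,j=1] A[i]=22>B[j]=19 take 19 → j++
[i=4,j=2] A[i]=22<=B[j]=23 take 22 → i++
[i=5,j=2] A[i]=23<=B[j]=23 take 23 → i++
[i=6,j=2] A[i]=24>B[j]=23 take 23 → j++
[i=6,j=3] A[i]=24<=B[j]=32 take 24 → i++
[i=7,j=3] A[i]=31<=B[j]=32 take 31 → i++
[i=8,j=3] A[i]=36>B[j]=32 take 32 → j++
[i=8,j=4] A[i]=36<=B[j]=39 take 36 → i++
[i=9,j=4] A[i]=38<=B[j]=39 take 38 → i++
[i=10,j=4] A done, take B[j]=39 → j++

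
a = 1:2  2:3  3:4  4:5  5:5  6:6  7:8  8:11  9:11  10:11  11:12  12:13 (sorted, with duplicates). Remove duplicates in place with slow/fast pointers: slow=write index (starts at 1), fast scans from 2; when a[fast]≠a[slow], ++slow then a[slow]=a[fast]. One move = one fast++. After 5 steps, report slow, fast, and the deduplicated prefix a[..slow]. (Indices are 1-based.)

slow=5, fast=7, prefix=[2, 3, 4, 5, 6]

slow=1 fast=2: a[fast]=3≠a[slow]=2 write a[2]=3, slow++,fast++
slow=2 fast=3: a[fast]=4≠a[slow]=3 write a[3]=4, slow++,fast++
slow=3 fast=4: a[fast]=5≠a[slow]=4 write a[4]=5, slow++,fast++
slow=4 fast=5: a[fast]=5=a[slow] dup, fast++
slow=4 fast=6: a[fast]=6≠a[slow]=5 write a[5]=6, slow++,fast++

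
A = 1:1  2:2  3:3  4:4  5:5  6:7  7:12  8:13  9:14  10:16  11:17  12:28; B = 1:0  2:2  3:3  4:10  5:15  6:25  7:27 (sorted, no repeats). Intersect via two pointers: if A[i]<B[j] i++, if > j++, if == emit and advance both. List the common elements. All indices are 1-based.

intersection = [2, 3]

i=1 j=1: 1>0, j++
i=1 j=2: 1<2, i++
i=2 j=2: 2==2 emit, i++,j++
i=3 j=3: 3==3 emit, i++,j++
i=4 j=4: 4<10, i++
i=5 j=4: 5<10, i++
i=6 j=4: 7<10, i++
i=7 j=4: 12>10, j++
i=7 j=5: 12<15, i++
i=8 j=5: 13<15, i++
i=9 j=5: 14<15, i++
i=10 j=5: 16>15, j++
i=10 j=6: 16<25, i++
i=11 j=6: 17<25, i++
i=12 j=6: 28>25, j++
i=12 j=7: 28>27, j++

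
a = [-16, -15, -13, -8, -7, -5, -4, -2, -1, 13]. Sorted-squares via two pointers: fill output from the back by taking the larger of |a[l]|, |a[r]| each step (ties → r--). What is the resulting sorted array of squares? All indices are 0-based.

[1, 4, 16, 25, 49, 64, 169, 169, 225, 256]

l=0 r=9: |-16|>|13| out[9]=256, l++
l=1 r=9: |-15|>|13| out[8]=225, l++
l=2 r=9: |-13|<=|13| out[7]=169, r--
l=2 r=8: |-13|>|-1| out[6]=169, l++
l=3 r=8: |-8|>|-1| out[5]=64, l++
l=4 r=8: |-7|>|-1| out[4]=49, l++
l=5 r=8: |-5|>|-1| out[3]=25, l++
l=6 r=8: |-4|>|-1| out[2]=16, l++
l=7 r=8: |-2|>|-1| out[1]=4, l++
l=8 r=8: |-1|<=|-1| out[0]=1, r--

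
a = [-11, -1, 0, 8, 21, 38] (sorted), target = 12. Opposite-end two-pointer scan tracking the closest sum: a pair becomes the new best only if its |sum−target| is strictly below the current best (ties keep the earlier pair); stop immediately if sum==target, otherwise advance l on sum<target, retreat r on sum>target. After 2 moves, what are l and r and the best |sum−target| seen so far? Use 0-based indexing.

l=1, r=4, best |Δ|=2

l=0 r=5: -11+38=27 d=15 *, r--
l=0 r=4: -11+21=10 d=2 *, l++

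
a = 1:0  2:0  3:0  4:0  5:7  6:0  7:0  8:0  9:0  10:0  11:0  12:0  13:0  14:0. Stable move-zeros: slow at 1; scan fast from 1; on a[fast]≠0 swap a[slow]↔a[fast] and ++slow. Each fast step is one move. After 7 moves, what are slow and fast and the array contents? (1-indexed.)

slow=1 fast=1: a[fast]=0, fast++
slow=1 fast=2: a[fast]=0, fast++
slow=1 fast=3: a[fast]=0, fast++
slow=1 fast=4: a[fast]=0, fast++
slow=1 fast=5: a[fast]=7≠0 swap→a[1]=7, slow++,fast++
slow=2 fast=6: a[fast]=0, fast++
slow=2 fast=7: a[fast]=0, fast++

slow=2, fast=8, a=[7, 0, 0, 0, 0, 0, 0, 0, 0, 0, 0, 0, 0, 0]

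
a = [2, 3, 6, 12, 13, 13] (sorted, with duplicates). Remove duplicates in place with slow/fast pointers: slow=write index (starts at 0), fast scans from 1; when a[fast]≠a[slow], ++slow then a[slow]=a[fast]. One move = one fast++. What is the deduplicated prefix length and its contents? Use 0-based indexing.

slow=0 fast=1: a[fast]=3≠a[slow]=2 write a[1]=3, slow++,fast++
slow=1 fast=2: a[fast]=6≠a[slow]=3 write a[2]=6, slow++,fast++
slow=2 fast=3: a[fast]=12≠a[slow]=6 write a[3]=12, slow++,fast++
slow=3 fast=4: a[fast]=13≠a[slow]=12 write a[4]=13, slow++,fast++
slow=4 fast=5: a[fast]=13=a[slow] dup, fast++

length 5; prefix = [2, 3, 6, 12, 13]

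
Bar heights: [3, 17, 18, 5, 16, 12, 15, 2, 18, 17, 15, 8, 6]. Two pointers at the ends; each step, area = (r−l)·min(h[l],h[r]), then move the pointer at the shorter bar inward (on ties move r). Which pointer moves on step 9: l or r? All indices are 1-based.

r

[1,13] min(3,6)*12=36 best=36 * → l++
[2,13] min(17,6)*11=66 best=66 * → r--
[2,12] min(17,8)*10=80 best=80 * → r--
[2,11] min(17,15)*9=135 best=135 * → r--
[2,10] min(17,17)*8=136 best=136 * → r--
[2,9] min(17,18)*7=119 best=136 → l++
[3,9] min(18,18)*6=108 best=136 → r--
[3,8] min(18,2)*5=10 best=136 → r--
[3,7] min(18,15)*4=60 best=136 → r--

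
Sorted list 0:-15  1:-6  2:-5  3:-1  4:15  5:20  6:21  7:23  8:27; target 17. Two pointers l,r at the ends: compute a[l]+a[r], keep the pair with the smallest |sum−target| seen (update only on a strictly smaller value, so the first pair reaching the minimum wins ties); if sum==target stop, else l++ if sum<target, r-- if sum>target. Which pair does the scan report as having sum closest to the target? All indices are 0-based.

pair (-6, 23) with sum 17 (|Δ|=0)

[0,8] -15+27=12 d=5 * → l++
[1,8] -6+27=21 d=4 * → r--
[1,7] -6+23=17 d=0 * → stop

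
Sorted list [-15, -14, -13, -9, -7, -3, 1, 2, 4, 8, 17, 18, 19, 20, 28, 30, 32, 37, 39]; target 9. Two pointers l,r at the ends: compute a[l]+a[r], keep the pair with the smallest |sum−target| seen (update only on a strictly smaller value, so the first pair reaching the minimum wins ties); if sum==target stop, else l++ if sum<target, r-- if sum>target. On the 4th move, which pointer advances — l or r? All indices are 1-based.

l=1 r=19: -15+39=24 d=15 *, r--
l=1 r=18: -15+37=22 d=13 *, r--
l=1 r=17: -15+32=17 d=8 *, r--
l=1 r=16: -15+30=15 d=6 *, r--

r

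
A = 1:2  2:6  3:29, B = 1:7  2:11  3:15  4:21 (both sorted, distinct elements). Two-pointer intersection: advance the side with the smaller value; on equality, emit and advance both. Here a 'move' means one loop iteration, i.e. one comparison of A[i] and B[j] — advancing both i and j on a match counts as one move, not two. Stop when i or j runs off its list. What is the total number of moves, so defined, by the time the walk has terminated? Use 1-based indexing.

[i=1,j=1] 2<7 → i++
[i=2,j=1] 6<7 → i++
[i=3,j=1] 29>7 → j++
[i=3,j=2] 29>11 → j++
[i=3,j=3] 29>15 → j++
[i=3,j=4] 29>21 → j++

6 moves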